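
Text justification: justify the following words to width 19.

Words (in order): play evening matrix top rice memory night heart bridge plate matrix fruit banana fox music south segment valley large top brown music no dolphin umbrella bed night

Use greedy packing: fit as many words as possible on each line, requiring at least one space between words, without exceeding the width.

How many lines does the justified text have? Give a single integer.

Line 1: ['play', 'evening', 'matrix'] (min_width=19, slack=0)
Line 2: ['top', 'rice', 'memory'] (min_width=15, slack=4)
Line 3: ['night', 'heart', 'bridge'] (min_width=18, slack=1)
Line 4: ['plate', 'matrix', 'fruit'] (min_width=18, slack=1)
Line 5: ['banana', 'fox', 'music'] (min_width=16, slack=3)
Line 6: ['south', 'segment'] (min_width=13, slack=6)
Line 7: ['valley', 'large', 'top'] (min_width=16, slack=3)
Line 8: ['brown', 'music', 'no'] (min_width=14, slack=5)
Line 9: ['dolphin', 'umbrella'] (min_width=16, slack=3)
Line 10: ['bed', 'night'] (min_width=9, slack=10)
Total lines: 10

Answer: 10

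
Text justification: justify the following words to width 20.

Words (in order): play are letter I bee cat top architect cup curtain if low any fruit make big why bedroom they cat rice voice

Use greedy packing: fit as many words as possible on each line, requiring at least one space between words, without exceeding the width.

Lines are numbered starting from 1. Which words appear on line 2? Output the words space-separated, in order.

Line 1: ['play', 'are', 'letter', 'I'] (min_width=17, slack=3)
Line 2: ['bee', 'cat', 'top'] (min_width=11, slack=9)
Line 3: ['architect', 'cup'] (min_width=13, slack=7)
Line 4: ['curtain', 'if', 'low', 'any'] (min_width=18, slack=2)
Line 5: ['fruit', 'make', 'big', 'why'] (min_width=18, slack=2)
Line 6: ['bedroom', 'they', 'cat'] (min_width=16, slack=4)
Line 7: ['rice', 'voice'] (min_width=10, slack=10)

Answer: bee cat top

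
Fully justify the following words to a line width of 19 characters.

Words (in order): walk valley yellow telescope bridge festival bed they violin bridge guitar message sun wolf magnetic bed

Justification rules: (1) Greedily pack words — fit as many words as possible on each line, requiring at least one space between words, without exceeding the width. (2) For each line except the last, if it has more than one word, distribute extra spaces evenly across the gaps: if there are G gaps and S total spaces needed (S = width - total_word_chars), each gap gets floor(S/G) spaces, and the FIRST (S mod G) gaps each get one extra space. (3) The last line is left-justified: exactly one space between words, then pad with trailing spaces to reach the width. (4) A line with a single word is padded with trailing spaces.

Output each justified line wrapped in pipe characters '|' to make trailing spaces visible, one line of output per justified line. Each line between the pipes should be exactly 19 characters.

Line 1: ['walk', 'valley', 'yellow'] (min_width=18, slack=1)
Line 2: ['telescope', 'bridge'] (min_width=16, slack=3)
Line 3: ['festival', 'bed', 'they'] (min_width=17, slack=2)
Line 4: ['violin', 'bridge'] (min_width=13, slack=6)
Line 5: ['guitar', 'message', 'sun'] (min_width=18, slack=1)
Line 6: ['wolf', 'magnetic', 'bed'] (min_width=17, slack=2)

Answer: |walk  valley yellow|
|telescope    bridge|
|festival  bed  they|
|violin       bridge|
|guitar  message sun|
|wolf magnetic bed  |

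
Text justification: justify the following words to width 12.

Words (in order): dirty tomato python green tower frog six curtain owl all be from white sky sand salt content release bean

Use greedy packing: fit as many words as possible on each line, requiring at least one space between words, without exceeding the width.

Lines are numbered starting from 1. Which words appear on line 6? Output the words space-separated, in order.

Line 1: ['dirty', 'tomato'] (min_width=12, slack=0)
Line 2: ['python', 'green'] (min_width=12, slack=0)
Line 3: ['tower', 'frog'] (min_width=10, slack=2)
Line 4: ['six', 'curtain'] (min_width=11, slack=1)
Line 5: ['owl', 'all', 'be'] (min_width=10, slack=2)
Line 6: ['from', 'white'] (min_width=10, slack=2)
Line 7: ['sky', 'sand'] (min_width=8, slack=4)
Line 8: ['salt', 'content'] (min_width=12, slack=0)
Line 9: ['release', 'bean'] (min_width=12, slack=0)

Answer: from white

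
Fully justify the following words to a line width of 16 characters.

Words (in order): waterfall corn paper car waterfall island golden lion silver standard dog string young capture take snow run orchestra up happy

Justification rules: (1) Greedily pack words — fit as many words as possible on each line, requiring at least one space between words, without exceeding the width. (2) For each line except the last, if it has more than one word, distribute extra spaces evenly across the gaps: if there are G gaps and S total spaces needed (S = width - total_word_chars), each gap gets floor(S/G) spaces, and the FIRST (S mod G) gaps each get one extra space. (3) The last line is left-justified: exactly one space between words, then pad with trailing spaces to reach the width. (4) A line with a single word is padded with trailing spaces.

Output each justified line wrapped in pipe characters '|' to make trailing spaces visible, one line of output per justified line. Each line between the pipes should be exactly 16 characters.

Answer: |waterfall   corn|
|paper        car|
|waterfall island|
|golden      lion|
|silver  standard|
|dog string young|
|capture     take|
|snow         run|
|orchestra     up|
|happy           |

Derivation:
Line 1: ['waterfall', 'corn'] (min_width=14, slack=2)
Line 2: ['paper', 'car'] (min_width=9, slack=7)
Line 3: ['waterfall', 'island'] (min_width=16, slack=0)
Line 4: ['golden', 'lion'] (min_width=11, slack=5)
Line 5: ['silver', 'standard'] (min_width=15, slack=1)
Line 6: ['dog', 'string', 'young'] (min_width=16, slack=0)
Line 7: ['capture', 'take'] (min_width=12, slack=4)
Line 8: ['snow', 'run'] (min_width=8, slack=8)
Line 9: ['orchestra', 'up'] (min_width=12, slack=4)
Line 10: ['happy'] (min_width=5, slack=11)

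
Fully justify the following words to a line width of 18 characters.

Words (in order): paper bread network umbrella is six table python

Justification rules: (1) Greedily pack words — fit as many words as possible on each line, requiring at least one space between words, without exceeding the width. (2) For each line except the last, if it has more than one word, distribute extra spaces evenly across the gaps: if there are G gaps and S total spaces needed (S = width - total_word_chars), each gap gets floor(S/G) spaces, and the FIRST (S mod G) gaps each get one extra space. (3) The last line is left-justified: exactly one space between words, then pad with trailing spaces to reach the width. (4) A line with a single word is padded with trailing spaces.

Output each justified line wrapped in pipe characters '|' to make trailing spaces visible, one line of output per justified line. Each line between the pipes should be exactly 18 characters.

Answer: |paper        bread|
|network   umbrella|
|is    six    table|
|python            |

Derivation:
Line 1: ['paper', 'bread'] (min_width=11, slack=7)
Line 2: ['network', 'umbrella'] (min_width=16, slack=2)
Line 3: ['is', 'six', 'table'] (min_width=12, slack=6)
Line 4: ['python'] (min_width=6, slack=12)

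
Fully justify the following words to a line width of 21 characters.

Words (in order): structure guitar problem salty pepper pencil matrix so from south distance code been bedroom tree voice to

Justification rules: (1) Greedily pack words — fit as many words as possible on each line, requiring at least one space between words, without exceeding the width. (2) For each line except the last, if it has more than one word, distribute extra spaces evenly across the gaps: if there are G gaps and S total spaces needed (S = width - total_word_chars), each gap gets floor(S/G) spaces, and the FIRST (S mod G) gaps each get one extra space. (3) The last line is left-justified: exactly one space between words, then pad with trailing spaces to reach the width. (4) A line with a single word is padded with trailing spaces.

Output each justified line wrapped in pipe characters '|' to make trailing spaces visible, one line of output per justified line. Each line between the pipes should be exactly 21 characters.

Answer: |structure      guitar|
|problem  salty pepper|
|pencil matrix so from|
|south  distance  code|
|been   bedroom   tree|
|voice to             |

Derivation:
Line 1: ['structure', 'guitar'] (min_width=16, slack=5)
Line 2: ['problem', 'salty', 'pepper'] (min_width=20, slack=1)
Line 3: ['pencil', 'matrix', 'so', 'from'] (min_width=21, slack=0)
Line 4: ['south', 'distance', 'code'] (min_width=19, slack=2)
Line 5: ['been', 'bedroom', 'tree'] (min_width=17, slack=4)
Line 6: ['voice', 'to'] (min_width=8, slack=13)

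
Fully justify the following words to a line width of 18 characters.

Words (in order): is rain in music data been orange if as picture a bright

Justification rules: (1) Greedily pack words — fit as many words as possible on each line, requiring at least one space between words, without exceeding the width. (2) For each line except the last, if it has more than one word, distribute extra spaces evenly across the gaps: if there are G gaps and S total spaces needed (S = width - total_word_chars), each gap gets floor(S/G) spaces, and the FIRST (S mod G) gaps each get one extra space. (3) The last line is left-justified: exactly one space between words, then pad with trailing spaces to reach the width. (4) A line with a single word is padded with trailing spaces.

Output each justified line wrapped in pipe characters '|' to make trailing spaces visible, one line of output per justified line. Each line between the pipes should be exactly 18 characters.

Answer: |is  rain  in music|
|data  been  orange|
|if  as  picture  a|
|bright            |

Derivation:
Line 1: ['is', 'rain', 'in', 'music'] (min_width=16, slack=2)
Line 2: ['data', 'been', 'orange'] (min_width=16, slack=2)
Line 3: ['if', 'as', 'picture', 'a'] (min_width=15, slack=3)
Line 4: ['bright'] (min_width=6, slack=12)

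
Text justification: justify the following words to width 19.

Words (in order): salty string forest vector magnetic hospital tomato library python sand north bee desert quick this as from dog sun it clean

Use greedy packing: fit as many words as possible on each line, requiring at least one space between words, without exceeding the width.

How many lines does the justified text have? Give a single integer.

Line 1: ['salty', 'string', 'forest'] (min_width=19, slack=0)
Line 2: ['vector', 'magnetic'] (min_width=15, slack=4)
Line 3: ['hospital', 'tomato'] (min_width=15, slack=4)
Line 4: ['library', 'python', 'sand'] (min_width=19, slack=0)
Line 5: ['north', 'bee', 'desert'] (min_width=16, slack=3)
Line 6: ['quick', 'this', 'as', 'from'] (min_width=18, slack=1)
Line 7: ['dog', 'sun', 'it', 'clean'] (min_width=16, slack=3)
Total lines: 7

Answer: 7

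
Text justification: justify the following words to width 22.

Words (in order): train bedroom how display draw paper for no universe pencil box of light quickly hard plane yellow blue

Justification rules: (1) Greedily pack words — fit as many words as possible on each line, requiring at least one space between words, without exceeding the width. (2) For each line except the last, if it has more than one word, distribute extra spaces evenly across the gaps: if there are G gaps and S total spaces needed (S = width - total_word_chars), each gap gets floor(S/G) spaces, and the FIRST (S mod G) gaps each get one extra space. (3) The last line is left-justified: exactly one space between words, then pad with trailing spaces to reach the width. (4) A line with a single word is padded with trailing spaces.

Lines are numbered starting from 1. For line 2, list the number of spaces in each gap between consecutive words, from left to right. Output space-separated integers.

Answer: 1 1 1

Derivation:
Line 1: ['train', 'bedroom', 'how'] (min_width=17, slack=5)
Line 2: ['display', 'draw', 'paper', 'for'] (min_width=22, slack=0)
Line 3: ['no', 'universe', 'pencil', 'box'] (min_width=22, slack=0)
Line 4: ['of', 'light', 'quickly', 'hard'] (min_width=21, slack=1)
Line 5: ['plane', 'yellow', 'blue'] (min_width=17, slack=5)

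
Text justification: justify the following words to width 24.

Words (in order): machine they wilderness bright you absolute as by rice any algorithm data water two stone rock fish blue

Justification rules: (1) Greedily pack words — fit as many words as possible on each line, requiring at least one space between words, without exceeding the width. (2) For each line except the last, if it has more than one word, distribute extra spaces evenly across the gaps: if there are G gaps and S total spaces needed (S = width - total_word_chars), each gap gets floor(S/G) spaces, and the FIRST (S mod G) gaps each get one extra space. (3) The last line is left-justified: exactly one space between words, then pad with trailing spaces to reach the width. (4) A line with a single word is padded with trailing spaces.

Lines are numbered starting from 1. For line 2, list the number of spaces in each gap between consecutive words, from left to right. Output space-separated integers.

Answer: 2 2 1

Derivation:
Line 1: ['machine', 'they', 'wilderness'] (min_width=23, slack=1)
Line 2: ['bright', 'you', 'absolute', 'as'] (min_width=22, slack=2)
Line 3: ['by', 'rice', 'any', 'algorithm'] (min_width=21, slack=3)
Line 4: ['data', 'water', 'two', 'stone'] (min_width=20, slack=4)
Line 5: ['rock', 'fish', 'blue'] (min_width=14, slack=10)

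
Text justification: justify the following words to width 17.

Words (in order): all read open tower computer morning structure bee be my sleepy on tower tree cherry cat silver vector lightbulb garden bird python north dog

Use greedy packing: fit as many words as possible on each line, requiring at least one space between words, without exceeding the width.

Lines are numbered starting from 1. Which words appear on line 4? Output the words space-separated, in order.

Line 1: ['all', 'read', 'open'] (min_width=13, slack=4)
Line 2: ['tower', 'computer'] (min_width=14, slack=3)
Line 3: ['morning', 'structure'] (min_width=17, slack=0)
Line 4: ['bee', 'be', 'my', 'sleepy'] (min_width=16, slack=1)
Line 5: ['on', 'tower', 'tree'] (min_width=13, slack=4)
Line 6: ['cherry', 'cat', 'silver'] (min_width=17, slack=0)
Line 7: ['vector', 'lightbulb'] (min_width=16, slack=1)
Line 8: ['garden', 'bird'] (min_width=11, slack=6)
Line 9: ['python', 'north', 'dog'] (min_width=16, slack=1)

Answer: bee be my sleepy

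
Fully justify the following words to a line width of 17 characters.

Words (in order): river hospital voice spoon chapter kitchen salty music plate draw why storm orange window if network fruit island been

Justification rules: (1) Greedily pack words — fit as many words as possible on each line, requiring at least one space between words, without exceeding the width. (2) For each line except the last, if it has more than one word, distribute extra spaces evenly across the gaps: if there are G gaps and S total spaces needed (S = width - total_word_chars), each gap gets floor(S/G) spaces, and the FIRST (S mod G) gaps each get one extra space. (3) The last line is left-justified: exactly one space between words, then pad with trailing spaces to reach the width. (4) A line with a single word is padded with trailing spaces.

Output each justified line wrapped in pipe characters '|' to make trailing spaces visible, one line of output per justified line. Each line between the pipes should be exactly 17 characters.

Answer: |river    hospital|
|voice       spoon|
|chapter   kitchen|
|salty music plate|
|draw   why  storm|
|orange  window if|
|network     fruit|
|island been      |

Derivation:
Line 1: ['river', 'hospital'] (min_width=14, slack=3)
Line 2: ['voice', 'spoon'] (min_width=11, slack=6)
Line 3: ['chapter', 'kitchen'] (min_width=15, slack=2)
Line 4: ['salty', 'music', 'plate'] (min_width=17, slack=0)
Line 5: ['draw', 'why', 'storm'] (min_width=14, slack=3)
Line 6: ['orange', 'window', 'if'] (min_width=16, slack=1)
Line 7: ['network', 'fruit'] (min_width=13, slack=4)
Line 8: ['island', 'been'] (min_width=11, slack=6)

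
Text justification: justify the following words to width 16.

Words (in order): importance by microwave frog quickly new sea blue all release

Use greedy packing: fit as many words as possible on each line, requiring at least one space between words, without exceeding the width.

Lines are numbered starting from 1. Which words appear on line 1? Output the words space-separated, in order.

Line 1: ['importance', 'by'] (min_width=13, slack=3)
Line 2: ['microwave', 'frog'] (min_width=14, slack=2)
Line 3: ['quickly', 'new', 'sea'] (min_width=15, slack=1)
Line 4: ['blue', 'all', 'release'] (min_width=16, slack=0)

Answer: importance by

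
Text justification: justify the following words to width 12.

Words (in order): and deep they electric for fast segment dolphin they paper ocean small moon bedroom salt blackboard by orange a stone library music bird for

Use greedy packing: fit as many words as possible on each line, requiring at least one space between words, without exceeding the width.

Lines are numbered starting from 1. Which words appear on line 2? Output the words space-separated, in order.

Line 1: ['and', 'deep'] (min_width=8, slack=4)
Line 2: ['they'] (min_width=4, slack=8)
Line 3: ['electric', 'for'] (min_width=12, slack=0)
Line 4: ['fast', 'segment'] (min_width=12, slack=0)
Line 5: ['dolphin', 'they'] (min_width=12, slack=0)
Line 6: ['paper', 'ocean'] (min_width=11, slack=1)
Line 7: ['small', 'moon'] (min_width=10, slack=2)
Line 8: ['bedroom', 'salt'] (min_width=12, slack=0)
Line 9: ['blackboard'] (min_width=10, slack=2)
Line 10: ['by', 'orange', 'a'] (min_width=11, slack=1)
Line 11: ['stone'] (min_width=5, slack=7)
Line 12: ['library'] (min_width=7, slack=5)
Line 13: ['music', 'bird'] (min_width=10, slack=2)
Line 14: ['for'] (min_width=3, slack=9)

Answer: they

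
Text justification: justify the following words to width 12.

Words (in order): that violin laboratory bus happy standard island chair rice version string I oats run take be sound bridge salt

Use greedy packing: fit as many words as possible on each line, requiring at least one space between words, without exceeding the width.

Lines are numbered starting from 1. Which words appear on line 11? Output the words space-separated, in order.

Answer: salt

Derivation:
Line 1: ['that', 'violin'] (min_width=11, slack=1)
Line 2: ['laboratory'] (min_width=10, slack=2)
Line 3: ['bus', 'happy'] (min_width=9, slack=3)
Line 4: ['standard'] (min_width=8, slack=4)
Line 5: ['island', 'chair'] (min_width=12, slack=0)
Line 6: ['rice', 'version'] (min_width=12, slack=0)
Line 7: ['string', 'I'] (min_width=8, slack=4)
Line 8: ['oats', 'run'] (min_width=8, slack=4)
Line 9: ['take', 'be'] (min_width=7, slack=5)
Line 10: ['sound', 'bridge'] (min_width=12, slack=0)
Line 11: ['salt'] (min_width=4, slack=8)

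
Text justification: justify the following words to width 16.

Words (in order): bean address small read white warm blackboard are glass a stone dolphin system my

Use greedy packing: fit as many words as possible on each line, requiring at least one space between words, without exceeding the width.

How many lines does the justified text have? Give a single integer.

Line 1: ['bean', 'address'] (min_width=12, slack=4)
Line 2: ['small', 'read', 'white'] (min_width=16, slack=0)
Line 3: ['warm', 'blackboard'] (min_width=15, slack=1)
Line 4: ['are', 'glass', 'a'] (min_width=11, slack=5)
Line 5: ['stone', 'dolphin'] (min_width=13, slack=3)
Line 6: ['system', 'my'] (min_width=9, slack=7)
Total lines: 6

Answer: 6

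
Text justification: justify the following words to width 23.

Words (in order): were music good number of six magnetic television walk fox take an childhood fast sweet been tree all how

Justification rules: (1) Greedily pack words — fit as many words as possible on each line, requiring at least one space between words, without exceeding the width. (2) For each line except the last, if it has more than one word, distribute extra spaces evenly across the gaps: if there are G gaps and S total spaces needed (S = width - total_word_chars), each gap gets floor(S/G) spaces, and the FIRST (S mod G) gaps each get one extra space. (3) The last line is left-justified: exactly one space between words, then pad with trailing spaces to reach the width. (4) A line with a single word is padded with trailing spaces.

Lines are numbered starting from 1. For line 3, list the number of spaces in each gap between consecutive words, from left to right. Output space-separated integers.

Answer: 3 3

Derivation:
Line 1: ['were', 'music', 'good', 'number'] (min_width=22, slack=1)
Line 2: ['of', 'six', 'magnetic'] (min_width=15, slack=8)
Line 3: ['television', 'walk', 'fox'] (min_width=19, slack=4)
Line 4: ['take', 'an', 'childhood', 'fast'] (min_width=22, slack=1)
Line 5: ['sweet', 'been', 'tree', 'all', 'how'] (min_width=23, slack=0)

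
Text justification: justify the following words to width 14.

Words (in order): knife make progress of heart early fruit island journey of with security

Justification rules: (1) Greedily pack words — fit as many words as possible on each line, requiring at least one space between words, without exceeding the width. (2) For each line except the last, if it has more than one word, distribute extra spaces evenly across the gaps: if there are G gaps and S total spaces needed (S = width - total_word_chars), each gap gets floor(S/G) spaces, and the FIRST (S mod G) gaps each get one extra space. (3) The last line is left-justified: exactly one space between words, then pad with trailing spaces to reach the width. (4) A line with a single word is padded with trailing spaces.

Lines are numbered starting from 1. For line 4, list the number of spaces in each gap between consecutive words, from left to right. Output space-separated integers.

Line 1: ['knife', 'make'] (min_width=10, slack=4)
Line 2: ['progress', 'of'] (min_width=11, slack=3)
Line 3: ['heart', 'early'] (min_width=11, slack=3)
Line 4: ['fruit', 'island'] (min_width=12, slack=2)
Line 5: ['journey', 'of'] (min_width=10, slack=4)
Line 6: ['with', 'security'] (min_width=13, slack=1)

Answer: 3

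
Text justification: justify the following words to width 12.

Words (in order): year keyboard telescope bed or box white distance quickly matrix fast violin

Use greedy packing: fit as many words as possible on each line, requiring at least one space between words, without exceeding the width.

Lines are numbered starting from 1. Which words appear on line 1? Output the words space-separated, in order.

Answer: year

Derivation:
Line 1: ['year'] (min_width=4, slack=8)
Line 2: ['keyboard'] (min_width=8, slack=4)
Line 3: ['telescope'] (min_width=9, slack=3)
Line 4: ['bed', 'or', 'box'] (min_width=10, slack=2)
Line 5: ['white'] (min_width=5, slack=7)
Line 6: ['distance'] (min_width=8, slack=4)
Line 7: ['quickly'] (min_width=7, slack=5)
Line 8: ['matrix', 'fast'] (min_width=11, slack=1)
Line 9: ['violin'] (min_width=6, slack=6)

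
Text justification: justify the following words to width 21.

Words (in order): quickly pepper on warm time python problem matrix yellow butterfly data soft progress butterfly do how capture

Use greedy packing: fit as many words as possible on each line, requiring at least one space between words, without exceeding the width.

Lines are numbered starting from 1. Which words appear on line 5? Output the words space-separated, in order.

Answer: progress butterfly do

Derivation:
Line 1: ['quickly', 'pepper', 'on'] (min_width=17, slack=4)
Line 2: ['warm', 'time', 'python'] (min_width=16, slack=5)
Line 3: ['problem', 'matrix', 'yellow'] (min_width=21, slack=0)
Line 4: ['butterfly', 'data', 'soft'] (min_width=19, slack=2)
Line 5: ['progress', 'butterfly', 'do'] (min_width=21, slack=0)
Line 6: ['how', 'capture'] (min_width=11, slack=10)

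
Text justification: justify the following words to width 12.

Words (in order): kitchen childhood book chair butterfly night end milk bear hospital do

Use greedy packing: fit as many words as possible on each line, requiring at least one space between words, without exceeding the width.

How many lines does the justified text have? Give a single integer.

Answer: 7

Derivation:
Line 1: ['kitchen'] (min_width=7, slack=5)
Line 2: ['childhood'] (min_width=9, slack=3)
Line 3: ['book', 'chair'] (min_width=10, slack=2)
Line 4: ['butterfly'] (min_width=9, slack=3)
Line 5: ['night', 'end'] (min_width=9, slack=3)
Line 6: ['milk', 'bear'] (min_width=9, slack=3)
Line 7: ['hospital', 'do'] (min_width=11, slack=1)
Total lines: 7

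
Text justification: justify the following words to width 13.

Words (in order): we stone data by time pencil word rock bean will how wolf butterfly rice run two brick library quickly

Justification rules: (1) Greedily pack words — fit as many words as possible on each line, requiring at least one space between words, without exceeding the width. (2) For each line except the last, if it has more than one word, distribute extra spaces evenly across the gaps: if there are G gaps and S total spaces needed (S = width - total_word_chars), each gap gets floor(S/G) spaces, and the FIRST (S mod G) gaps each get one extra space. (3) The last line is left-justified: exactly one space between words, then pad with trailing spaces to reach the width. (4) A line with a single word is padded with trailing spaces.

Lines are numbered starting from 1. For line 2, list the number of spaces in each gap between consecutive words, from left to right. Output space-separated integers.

Answer: 7

Derivation:
Line 1: ['we', 'stone', 'data'] (min_width=13, slack=0)
Line 2: ['by', 'time'] (min_width=7, slack=6)
Line 3: ['pencil', 'word'] (min_width=11, slack=2)
Line 4: ['rock', 'bean'] (min_width=9, slack=4)
Line 5: ['will', 'how', 'wolf'] (min_width=13, slack=0)
Line 6: ['butterfly'] (min_width=9, slack=4)
Line 7: ['rice', 'run', 'two'] (min_width=12, slack=1)
Line 8: ['brick', 'library'] (min_width=13, slack=0)
Line 9: ['quickly'] (min_width=7, slack=6)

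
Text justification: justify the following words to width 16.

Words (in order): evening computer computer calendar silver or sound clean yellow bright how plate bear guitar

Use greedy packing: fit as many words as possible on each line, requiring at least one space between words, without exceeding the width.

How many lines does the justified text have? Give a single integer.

Answer: 7

Derivation:
Line 1: ['evening', 'computer'] (min_width=16, slack=0)
Line 2: ['computer'] (min_width=8, slack=8)
Line 3: ['calendar', 'silver'] (min_width=15, slack=1)
Line 4: ['or', 'sound', 'clean'] (min_width=14, slack=2)
Line 5: ['yellow', 'bright'] (min_width=13, slack=3)
Line 6: ['how', 'plate', 'bear'] (min_width=14, slack=2)
Line 7: ['guitar'] (min_width=6, slack=10)
Total lines: 7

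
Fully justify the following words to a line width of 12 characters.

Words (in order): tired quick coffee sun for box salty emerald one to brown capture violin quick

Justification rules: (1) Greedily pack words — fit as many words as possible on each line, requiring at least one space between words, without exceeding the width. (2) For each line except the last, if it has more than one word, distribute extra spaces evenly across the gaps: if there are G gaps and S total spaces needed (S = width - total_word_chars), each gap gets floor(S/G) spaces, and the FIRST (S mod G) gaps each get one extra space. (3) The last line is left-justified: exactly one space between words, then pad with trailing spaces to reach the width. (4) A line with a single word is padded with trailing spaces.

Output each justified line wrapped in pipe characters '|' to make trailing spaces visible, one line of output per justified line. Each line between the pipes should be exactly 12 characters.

Line 1: ['tired', 'quick'] (min_width=11, slack=1)
Line 2: ['coffee', 'sun'] (min_width=10, slack=2)
Line 3: ['for', 'box'] (min_width=7, slack=5)
Line 4: ['salty'] (min_width=5, slack=7)
Line 5: ['emerald', 'one'] (min_width=11, slack=1)
Line 6: ['to', 'brown'] (min_width=8, slack=4)
Line 7: ['capture'] (min_width=7, slack=5)
Line 8: ['violin', 'quick'] (min_width=12, slack=0)

Answer: |tired  quick|
|coffee   sun|
|for      box|
|salty       |
|emerald  one|
|to     brown|
|capture     |
|violin quick|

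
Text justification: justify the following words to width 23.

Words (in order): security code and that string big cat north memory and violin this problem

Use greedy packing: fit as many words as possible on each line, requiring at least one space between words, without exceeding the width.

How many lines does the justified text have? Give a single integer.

Line 1: ['security', 'code', 'and', 'that'] (min_width=22, slack=1)
Line 2: ['string', 'big', 'cat', 'north'] (min_width=20, slack=3)
Line 3: ['memory', 'and', 'violin', 'this'] (min_width=22, slack=1)
Line 4: ['problem'] (min_width=7, slack=16)
Total lines: 4

Answer: 4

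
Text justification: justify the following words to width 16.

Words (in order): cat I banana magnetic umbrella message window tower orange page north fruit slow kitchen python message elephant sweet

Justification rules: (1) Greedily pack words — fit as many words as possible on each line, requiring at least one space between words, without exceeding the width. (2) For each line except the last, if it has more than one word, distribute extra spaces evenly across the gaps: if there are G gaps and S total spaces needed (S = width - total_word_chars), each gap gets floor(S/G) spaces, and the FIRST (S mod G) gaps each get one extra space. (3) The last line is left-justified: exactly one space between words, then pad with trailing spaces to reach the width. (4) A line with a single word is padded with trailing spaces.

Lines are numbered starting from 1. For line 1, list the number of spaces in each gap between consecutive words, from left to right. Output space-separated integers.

Answer: 3 3

Derivation:
Line 1: ['cat', 'I', 'banana'] (min_width=12, slack=4)
Line 2: ['magnetic'] (min_width=8, slack=8)
Line 3: ['umbrella', 'message'] (min_width=16, slack=0)
Line 4: ['window', 'tower'] (min_width=12, slack=4)
Line 5: ['orange', 'page'] (min_width=11, slack=5)
Line 6: ['north', 'fruit', 'slow'] (min_width=16, slack=0)
Line 7: ['kitchen', 'python'] (min_width=14, slack=2)
Line 8: ['message', 'elephant'] (min_width=16, slack=0)
Line 9: ['sweet'] (min_width=5, slack=11)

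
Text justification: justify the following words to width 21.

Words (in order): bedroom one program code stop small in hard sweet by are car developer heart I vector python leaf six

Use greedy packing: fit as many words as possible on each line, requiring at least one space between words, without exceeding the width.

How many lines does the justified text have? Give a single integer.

Line 1: ['bedroom', 'one', 'program'] (min_width=19, slack=2)
Line 2: ['code', 'stop', 'small', 'in'] (min_width=18, slack=3)
Line 3: ['hard', 'sweet', 'by', 'are', 'car'] (min_width=21, slack=0)
Line 4: ['developer', 'heart', 'I'] (min_width=17, slack=4)
Line 5: ['vector', 'python', 'leaf'] (min_width=18, slack=3)
Line 6: ['six'] (min_width=3, slack=18)
Total lines: 6

Answer: 6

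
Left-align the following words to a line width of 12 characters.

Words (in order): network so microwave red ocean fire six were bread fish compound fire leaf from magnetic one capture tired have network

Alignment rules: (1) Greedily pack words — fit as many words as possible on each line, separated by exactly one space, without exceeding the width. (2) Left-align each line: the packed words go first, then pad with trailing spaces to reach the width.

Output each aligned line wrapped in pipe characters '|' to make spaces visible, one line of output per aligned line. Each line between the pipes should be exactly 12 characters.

Answer: |network so  |
|microwave   |
|red ocean   |
|fire six    |
|were bread  |
|fish        |
|compound    |
|fire leaf   |
|from        |
|magnetic one|
|capture     |
|tired have  |
|network     |

Derivation:
Line 1: ['network', 'so'] (min_width=10, slack=2)
Line 2: ['microwave'] (min_width=9, slack=3)
Line 3: ['red', 'ocean'] (min_width=9, slack=3)
Line 4: ['fire', 'six'] (min_width=8, slack=4)
Line 5: ['were', 'bread'] (min_width=10, slack=2)
Line 6: ['fish'] (min_width=4, slack=8)
Line 7: ['compound'] (min_width=8, slack=4)
Line 8: ['fire', 'leaf'] (min_width=9, slack=3)
Line 9: ['from'] (min_width=4, slack=8)
Line 10: ['magnetic', 'one'] (min_width=12, slack=0)
Line 11: ['capture'] (min_width=7, slack=5)
Line 12: ['tired', 'have'] (min_width=10, slack=2)
Line 13: ['network'] (min_width=7, slack=5)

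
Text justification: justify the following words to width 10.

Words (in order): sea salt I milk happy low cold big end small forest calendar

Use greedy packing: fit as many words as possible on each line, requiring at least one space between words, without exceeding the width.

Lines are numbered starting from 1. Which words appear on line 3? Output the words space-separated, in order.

Answer: low cold

Derivation:
Line 1: ['sea', 'salt', 'I'] (min_width=10, slack=0)
Line 2: ['milk', 'happy'] (min_width=10, slack=0)
Line 3: ['low', 'cold'] (min_width=8, slack=2)
Line 4: ['big', 'end'] (min_width=7, slack=3)
Line 5: ['small'] (min_width=5, slack=5)
Line 6: ['forest'] (min_width=6, slack=4)
Line 7: ['calendar'] (min_width=8, slack=2)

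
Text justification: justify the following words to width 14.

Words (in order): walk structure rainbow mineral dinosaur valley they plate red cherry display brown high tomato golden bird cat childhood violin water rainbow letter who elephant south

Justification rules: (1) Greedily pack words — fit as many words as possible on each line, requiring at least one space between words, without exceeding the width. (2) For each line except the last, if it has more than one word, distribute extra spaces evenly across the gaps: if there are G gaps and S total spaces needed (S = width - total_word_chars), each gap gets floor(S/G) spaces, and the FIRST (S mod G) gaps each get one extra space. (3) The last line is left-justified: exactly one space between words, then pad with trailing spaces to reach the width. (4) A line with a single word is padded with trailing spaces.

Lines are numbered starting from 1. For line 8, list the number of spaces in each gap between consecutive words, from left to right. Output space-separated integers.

Answer: 5

Derivation:
Line 1: ['walk', 'structure'] (min_width=14, slack=0)
Line 2: ['rainbow'] (min_width=7, slack=7)
Line 3: ['mineral'] (min_width=7, slack=7)
Line 4: ['dinosaur'] (min_width=8, slack=6)
Line 5: ['valley', 'they'] (min_width=11, slack=3)
Line 6: ['plate', 'red'] (min_width=9, slack=5)
Line 7: ['cherry', 'display'] (min_width=14, slack=0)
Line 8: ['brown', 'high'] (min_width=10, slack=4)
Line 9: ['tomato', 'golden'] (min_width=13, slack=1)
Line 10: ['bird', 'cat'] (min_width=8, slack=6)
Line 11: ['childhood'] (min_width=9, slack=5)
Line 12: ['violin', 'water'] (min_width=12, slack=2)
Line 13: ['rainbow', 'letter'] (min_width=14, slack=0)
Line 14: ['who', 'elephant'] (min_width=12, slack=2)
Line 15: ['south'] (min_width=5, slack=9)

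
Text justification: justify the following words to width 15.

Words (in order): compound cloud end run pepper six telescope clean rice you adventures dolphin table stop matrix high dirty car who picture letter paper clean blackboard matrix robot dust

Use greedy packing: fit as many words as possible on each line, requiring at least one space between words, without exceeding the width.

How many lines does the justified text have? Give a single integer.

Line 1: ['compound', 'cloud'] (min_width=14, slack=1)
Line 2: ['end', 'run', 'pepper'] (min_width=14, slack=1)
Line 3: ['six', 'telescope'] (min_width=13, slack=2)
Line 4: ['clean', 'rice', 'you'] (min_width=14, slack=1)
Line 5: ['adventures'] (min_width=10, slack=5)
Line 6: ['dolphin', 'table'] (min_width=13, slack=2)
Line 7: ['stop', 'matrix'] (min_width=11, slack=4)
Line 8: ['high', 'dirty', 'car'] (min_width=14, slack=1)
Line 9: ['who', 'picture'] (min_width=11, slack=4)
Line 10: ['letter', 'paper'] (min_width=12, slack=3)
Line 11: ['clean'] (min_width=5, slack=10)
Line 12: ['blackboard'] (min_width=10, slack=5)
Line 13: ['matrix', 'robot'] (min_width=12, slack=3)
Line 14: ['dust'] (min_width=4, slack=11)
Total lines: 14

Answer: 14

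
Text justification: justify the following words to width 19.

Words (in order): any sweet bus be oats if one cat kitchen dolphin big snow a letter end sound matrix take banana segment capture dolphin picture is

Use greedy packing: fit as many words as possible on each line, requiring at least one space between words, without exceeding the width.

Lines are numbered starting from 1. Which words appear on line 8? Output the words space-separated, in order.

Line 1: ['any', 'sweet', 'bus', 'be'] (min_width=16, slack=3)
Line 2: ['oats', 'if', 'one', 'cat'] (min_width=15, slack=4)
Line 3: ['kitchen', 'dolphin', 'big'] (min_width=19, slack=0)
Line 4: ['snow', 'a', 'letter', 'end'] (min_width=17, slack=2)
Line 5: ['sound', 'matrix', 'take'] (min_width=17, slack=2)
Line 6: ['banana', 'segment'] (min_width=14, slack=5)
Line 7: ['capture', 'dolphin'] (min_width=15, slack=4)
Line 8: ['picture', 'is'] (min_width=10, slack=9)

Answer: picture is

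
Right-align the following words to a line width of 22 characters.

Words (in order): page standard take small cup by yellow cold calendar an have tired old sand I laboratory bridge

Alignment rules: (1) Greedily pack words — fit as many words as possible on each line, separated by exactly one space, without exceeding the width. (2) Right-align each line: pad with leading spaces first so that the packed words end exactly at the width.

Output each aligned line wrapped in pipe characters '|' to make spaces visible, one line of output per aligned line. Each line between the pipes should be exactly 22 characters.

Line 1: ['page', 'standard', 'take'] (min_width=18, slack=4)
Line 2: ['small', 'cup', 'by', 'yellow'] (min_width=19, slack=3)
Line 3: ['cold', 'calendar', 'an', 'have'] (min_width=21, slack=1)
Line 4: ['tired', 'old', 'sand', 'I'] (min_width=16, slack=6)
Line 5: ['laboratory', 'bridge'] (min_width=17, slack=5)

Answer: |    page standard take|
|   small cup by yellow|
| cold calendar an have|
|      tired old sand I|
|     laboratory bridge|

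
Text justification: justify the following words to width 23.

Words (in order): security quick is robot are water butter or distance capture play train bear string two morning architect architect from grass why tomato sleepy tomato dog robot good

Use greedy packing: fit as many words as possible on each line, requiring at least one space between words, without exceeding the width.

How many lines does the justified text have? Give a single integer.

Answer: 8

Derivation:
Line 1: ['security', 'quick', 'is', 'robot'] (min_width=23, slack=0)
Line 2: ['are', 'water', 'butter', 'or'] (min_width=19, slack=4)
Line 3: ['distance', 'capture', 'play'] (min_width=21, slack=2)
Line 4: ['train', 'bear', 'string', 'two'] (min_width=21, slack=2)
Line 5: ['morning', 'architect'] (min_width=17, slack=6)
Line 6: ['architect', 'from', 'grass'] (min_width=20, slack=3)
Line 7: ['why', 'tomato', 'sleepy'] (min_width=17, slack=6)
Line 8: ['tomato', 'dog', 'robot', 'good'] (min_width=21, slack=2)
Total lines: 8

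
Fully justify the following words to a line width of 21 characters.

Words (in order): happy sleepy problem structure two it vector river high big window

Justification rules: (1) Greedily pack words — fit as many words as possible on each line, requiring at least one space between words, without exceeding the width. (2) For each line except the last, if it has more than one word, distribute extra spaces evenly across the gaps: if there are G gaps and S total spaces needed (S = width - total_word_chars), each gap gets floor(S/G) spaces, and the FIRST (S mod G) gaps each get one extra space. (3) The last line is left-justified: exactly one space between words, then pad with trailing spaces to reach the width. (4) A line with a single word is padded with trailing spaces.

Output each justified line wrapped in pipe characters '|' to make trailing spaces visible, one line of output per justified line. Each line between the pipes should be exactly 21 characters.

Answer: |happy  sleepy problem|
|structure    two   it|
|vector river high big|
|window               |

Derivation:
Line 1: ['happy', 'sleepy', 'problem'] (min_width=20, slack=1)
Line 2: ['structure', 'two', 'it'] (min_width=16, slack=5)
Line 3: ['vector', 'river', 'high', 'big'] (min_width=21, slack=0)
Line 4: ['window'] (min_width=6, slack=15)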